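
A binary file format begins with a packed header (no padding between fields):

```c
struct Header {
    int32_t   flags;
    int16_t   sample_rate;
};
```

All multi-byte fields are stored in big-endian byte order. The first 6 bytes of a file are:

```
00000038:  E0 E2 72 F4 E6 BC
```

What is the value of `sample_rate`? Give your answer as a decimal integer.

-6468

`sample_rate` follows `flags` (4 bytes), so it starts at byte offset 4 and occupies 2 bytes.
Bytes at offsets 4..5: E6 BC.
In big-endian order the high byte comes first in memory.
The bytes are already most-significant first: 0xE6BC.
Top bit is set, so as a signed 16-bit value this is 0xE6BC − 2^16 = -6468.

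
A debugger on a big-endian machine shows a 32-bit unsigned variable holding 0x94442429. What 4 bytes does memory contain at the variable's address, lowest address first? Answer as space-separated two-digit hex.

Split into bytes (most-significant first): 94 44 24 29.
Big-endian stores the most-significant byte at the lowest address.
So the memory order matches the most-significant-first order: 94 44 24 29.

94 44 24 29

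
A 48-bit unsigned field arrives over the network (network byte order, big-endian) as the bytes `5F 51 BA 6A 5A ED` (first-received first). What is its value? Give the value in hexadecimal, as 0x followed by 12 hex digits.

0x5F51BA6A5AED

Big-endian: lowest address holds the most-significant byte.
The bytes are already most-significant first: 0x5F51BA6A5AED.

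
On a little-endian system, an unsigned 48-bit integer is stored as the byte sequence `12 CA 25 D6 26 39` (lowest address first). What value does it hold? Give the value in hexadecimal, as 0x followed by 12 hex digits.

Little-endian: lowest address holds the least-significant byte.
Reassemble most-significant byte first: 39 26 D6 25 CA 12 → 0x3926D625CA12.

0x3926D625CA12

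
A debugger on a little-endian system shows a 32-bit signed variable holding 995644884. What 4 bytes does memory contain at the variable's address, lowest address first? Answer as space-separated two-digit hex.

995644884 in hexadecimal, padded to 32 bits, is 0x3B5855D4.
Split into bytes (most-significant first): 3B 58 55 D4.
Little-endian: lowest address holds the least-significant byte.
So at ascending addresses the bytes are D4 55 58 3B.

D4 55 58 3B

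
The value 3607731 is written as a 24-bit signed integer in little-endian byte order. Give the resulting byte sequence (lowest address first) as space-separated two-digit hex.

B3 0C 37

3607731 in hexadecimal, padded to 24 bits, is 0x370CB3.
Split into bytes (most-significant first): 37 0C B3.
Little-endian: lowest address holds the least-significant byte.
So at ascending addresses the bytes are B3 0C 37.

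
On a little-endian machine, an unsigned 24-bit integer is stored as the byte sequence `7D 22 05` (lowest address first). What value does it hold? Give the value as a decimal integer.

Little-endian: lowest address holds the least-significant byte.
Reassemble most-significant byte first: 05 22 7D → 0x05227D.
0x05227D = 336509.

336509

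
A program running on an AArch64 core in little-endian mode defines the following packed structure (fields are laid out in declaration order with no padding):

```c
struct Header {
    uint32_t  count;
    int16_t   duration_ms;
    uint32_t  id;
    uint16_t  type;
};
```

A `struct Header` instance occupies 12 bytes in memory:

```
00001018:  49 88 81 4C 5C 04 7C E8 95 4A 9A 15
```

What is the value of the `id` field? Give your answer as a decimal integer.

`id` follows `count` (4 B), `duration_ms` (2 B), so it starts at offset 4 + 2 = 6 and occupies 4 bytes.
Bytes at offsets 6..9: 7C E8 95 4A.
Little-endian: lowest address holds the least-significant byte.
Reassemble most-significant byte first: 4A 95 E8 7C → 0x4A95E87C.
0x4A95E87C = 1251338364.

1251338364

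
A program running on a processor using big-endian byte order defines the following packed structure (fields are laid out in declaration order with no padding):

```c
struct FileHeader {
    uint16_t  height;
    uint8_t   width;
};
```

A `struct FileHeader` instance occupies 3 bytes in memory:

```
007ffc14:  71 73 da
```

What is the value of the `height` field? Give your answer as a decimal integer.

`height` is the first field, at byte offset 0, occupying 2 bytes.
Bytes at offsets 0..1: 71 73.
Big-endian stores the most-significant byte at the lowest address.
The bytes are already most-significant first: 0x7173.
0x7173 = 29043.

29043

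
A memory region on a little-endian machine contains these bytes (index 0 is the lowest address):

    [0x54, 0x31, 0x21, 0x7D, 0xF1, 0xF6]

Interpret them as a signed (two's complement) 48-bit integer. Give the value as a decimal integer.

-9957929832108

Little-endian stores the least-significant byte at the lowest address.
Reassemble most-significant byte first: F6 F1 7D 21 31 54 → 0xF6F17D213154.
Top bit is set, so as a signed 48-bit value this is 0xF6F17D213154 − 2^48 = -9957929832108.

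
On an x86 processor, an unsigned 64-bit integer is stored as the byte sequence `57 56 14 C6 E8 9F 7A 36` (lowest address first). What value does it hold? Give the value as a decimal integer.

In little-endian order the low byte comes first in memory.
Reassemble most-significant byte first: 36 7A 9F E8 C6 14 56 57 → 0x367A9FE8C6145657.
0x367A9FE8C6145657 = 3925625847311259223.

3925625847311259223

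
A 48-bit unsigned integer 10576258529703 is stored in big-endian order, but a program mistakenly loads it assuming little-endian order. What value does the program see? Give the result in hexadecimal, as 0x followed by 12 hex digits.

0xA7F9217A9E09

10576258529703 in 48-bit hexadecimal is 0x099E7A21F9A7.
Stored big-endian, the bytes at ascending addresses are 09 9E 7A 21 F9 A7.
Read back as little-endian, the first byte is least significant, giving 0xA7F9217A9E09.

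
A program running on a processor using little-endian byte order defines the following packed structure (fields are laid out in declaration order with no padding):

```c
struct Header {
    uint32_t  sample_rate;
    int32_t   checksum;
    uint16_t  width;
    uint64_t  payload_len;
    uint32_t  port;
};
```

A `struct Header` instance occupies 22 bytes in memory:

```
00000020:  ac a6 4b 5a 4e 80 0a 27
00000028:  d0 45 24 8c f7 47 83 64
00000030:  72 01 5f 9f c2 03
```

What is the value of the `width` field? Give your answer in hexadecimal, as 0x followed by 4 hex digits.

`width` follows `sample_rate` (4 B), `checksum` (4 B), so it starts at offset 4 + 4 = 8 and occupies 2 bytes.
Bytes at offsets 8..9: D0 45.
Little-endian stores the least-significant byte at the lowest address.
Reassemble most-significant byte first: 45 D0 → 0x45D0.

0x45D0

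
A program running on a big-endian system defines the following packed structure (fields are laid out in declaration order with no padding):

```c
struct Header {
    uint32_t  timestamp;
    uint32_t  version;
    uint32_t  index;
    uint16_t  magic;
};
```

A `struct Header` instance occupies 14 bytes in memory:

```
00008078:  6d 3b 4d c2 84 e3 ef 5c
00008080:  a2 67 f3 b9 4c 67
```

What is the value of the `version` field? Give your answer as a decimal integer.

2229530460

`version` follows `timestamp` (4 bytes), so it starts at byte offset 4 and occupies 4 bytes.
Bytes at offsets 4..7: 84 E3 EF 5C.
Big-endian: lowest address holds the most-significant byte.
The bytes are already most-significant first: 0x84E3EF5C.
0x84E3EF5C = 2229530460.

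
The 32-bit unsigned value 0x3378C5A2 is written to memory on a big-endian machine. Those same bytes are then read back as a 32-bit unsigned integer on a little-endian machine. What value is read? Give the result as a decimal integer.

Stored big-endian, the bytes at ascending addresses are 33 78 C5 A2.
Read back as little-endian, the first byte is least significant, giving 0xA2C57833.
0xA2C57833 = 2730850355.

2730850355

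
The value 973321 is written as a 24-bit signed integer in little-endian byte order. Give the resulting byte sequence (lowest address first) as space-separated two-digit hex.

09 DA 0E

973321 in hexadecimal, padded to 24 bits, is 0x0EDA09.
Split into bytes (most-significant first): 0E DA 09.
Little-endian stores the least-significant byte at the lowest address.
So at ascending addresses the bytes are 09 DA 0E.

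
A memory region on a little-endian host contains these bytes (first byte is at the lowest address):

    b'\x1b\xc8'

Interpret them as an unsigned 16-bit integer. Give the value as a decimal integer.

Little-endian stores the least-significant byte at the lowest address.
Reassemble most-significant byte first: C8 1B → 0xC81B.
0xC81B = 51227.

51227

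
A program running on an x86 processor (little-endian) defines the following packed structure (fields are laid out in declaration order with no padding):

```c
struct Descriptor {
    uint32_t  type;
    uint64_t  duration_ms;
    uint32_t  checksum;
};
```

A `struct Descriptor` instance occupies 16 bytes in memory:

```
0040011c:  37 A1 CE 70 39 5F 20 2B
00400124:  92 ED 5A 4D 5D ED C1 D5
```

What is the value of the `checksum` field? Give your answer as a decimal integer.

3586256221

`checksum` follows `type` (4 B), `duration_ms` (8 B), so it starts at offset 4 + 8 = 12 and occupies 4 bytes.
Bytes at offsets 12..15: 5D ED C1 D5.
In little-endian order the low byte comes first in memory.
Reassemble most-significant byte first: D5 C1 ED 5D → 0xD5C1ED5D.
0xD5C1ED5D = 3586256221.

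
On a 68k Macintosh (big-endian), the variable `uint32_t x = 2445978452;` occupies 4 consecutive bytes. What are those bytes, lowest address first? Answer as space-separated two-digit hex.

2445978452 in hexadecimal, padded to 32 bits, is 0x91CAAB54.
Split into bytes (most-significant first): 91 CA AB 54.
In big-endian order the high byte comes first in memory.
So the memory order matches the most-significant-first order: 91 CA AB 54.

91 CA AB 54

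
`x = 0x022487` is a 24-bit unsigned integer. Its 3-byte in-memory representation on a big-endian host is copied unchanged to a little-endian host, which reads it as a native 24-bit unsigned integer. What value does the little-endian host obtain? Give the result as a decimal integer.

8856578

Stored big-endian, the bytes at ascending addresses are 02 24 87.
Read back as little-endian, the first byte is least significant, giving 0x872402.
0x872402 = 8856578.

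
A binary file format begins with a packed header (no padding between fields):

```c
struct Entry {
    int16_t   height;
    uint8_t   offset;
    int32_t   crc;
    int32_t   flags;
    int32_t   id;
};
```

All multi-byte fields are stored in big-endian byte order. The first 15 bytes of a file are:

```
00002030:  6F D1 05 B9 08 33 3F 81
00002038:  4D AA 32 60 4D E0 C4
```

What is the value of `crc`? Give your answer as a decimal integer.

`crc` follows `height` (2 B), `offset` (1 B), so it starts at offset 2 + 1 = 3 and occupies 4 bytes.
Bytes at offsets 3..6: B9 08 33 3F.
Big-endian stores the most-significant byte at the lowest address.
The bytes are already most-significant first: 0xB908333F.
Top bit is set, so as a signed 32-bit value this is 0xB908333F − 2^32 = -1190644929.

-1190644929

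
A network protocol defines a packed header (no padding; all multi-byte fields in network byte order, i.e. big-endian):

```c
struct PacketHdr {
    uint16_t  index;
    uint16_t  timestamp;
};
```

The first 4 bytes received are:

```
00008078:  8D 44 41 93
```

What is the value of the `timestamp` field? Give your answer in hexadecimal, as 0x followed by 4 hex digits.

0x4193

`timestamp` follows `index` (2 bytes), so it starts at byte offset 2 and occupies 2 bytes.
Bytes at offsets 2..3: 41 93.
Big-endian stores the most-significant byte at the lowest address.
The bytes are already most-significant first: 0x4193.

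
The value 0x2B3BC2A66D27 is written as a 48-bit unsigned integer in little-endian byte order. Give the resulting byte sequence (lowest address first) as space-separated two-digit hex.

27 6D A6 C2 3B 2B

Split into bytes (most-significant first): 2B 3B C2 A6 6D 27.
Little-endian: lowest address holds the least-significant byte.
So at ascending addresses the bytes are 27 6D A6 C2 3B 2B.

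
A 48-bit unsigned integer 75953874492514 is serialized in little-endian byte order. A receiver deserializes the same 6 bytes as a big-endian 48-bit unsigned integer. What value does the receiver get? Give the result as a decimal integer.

75953874492514 in 48-bit hexadecimal is 0x451463B55C62.
Stored little-endian, the bytes at ascending addresses are 62 5C B5 63 14 45.
Read back as big-endian, the last byte is least significant, giving 0x625CB5631445.
0x625CB5631445 = 108150319682629.

108150319682629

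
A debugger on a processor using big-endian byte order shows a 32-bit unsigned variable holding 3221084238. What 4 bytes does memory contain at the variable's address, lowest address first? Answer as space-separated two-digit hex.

3221084238 in hexadecimal, padded to 32 bits, is 0xBFFDD84E.
Split into bytes (most-significant first): BF FD D8 4E.
Big-endian stores the most-significant byte at the lowest address.
So the memory order matches the most-significant-first order: BF FD D8 4E.

BF FD D8 4E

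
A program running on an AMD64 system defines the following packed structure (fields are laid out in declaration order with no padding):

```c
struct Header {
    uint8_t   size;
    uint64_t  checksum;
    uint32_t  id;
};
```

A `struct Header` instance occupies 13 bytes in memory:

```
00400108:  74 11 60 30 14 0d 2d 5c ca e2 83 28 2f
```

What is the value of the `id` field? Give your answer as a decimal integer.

791184354

`id` follows `size` (1 B), `checksum` (8 B), so it starts at offset 1 + 8 = 9 and occupies 4 bytes.
Bytes at offsets 9..12: E2 83 28 2F.
Little-endian stores the least-significant byte at the lowest address.
Reassemble most-significant byte first: 2F 28 83 E2 → 0x2F2883E2.
0x2F2883E2 = 791184354.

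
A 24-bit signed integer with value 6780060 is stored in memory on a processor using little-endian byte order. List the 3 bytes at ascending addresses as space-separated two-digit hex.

9C 74 67

6780060 in hexadecimal, padded to 24 bits, is 0x67749C.
Split into bytes (most-significant first): 67 74 9C.
Little-endian: lowest address holds the least-significant byte.
So at ascending addresses the bytes are 9C 74 67.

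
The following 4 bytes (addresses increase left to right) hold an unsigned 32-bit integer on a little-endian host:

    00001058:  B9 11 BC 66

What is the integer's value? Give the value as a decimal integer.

1723601337

Little-endian stores the least-significant byte at the lowest address.
Reassemble most-significant byte first: 66 BC 11 B9 → 0x66BC11B9.
0x66BC11B9 = 1723601337.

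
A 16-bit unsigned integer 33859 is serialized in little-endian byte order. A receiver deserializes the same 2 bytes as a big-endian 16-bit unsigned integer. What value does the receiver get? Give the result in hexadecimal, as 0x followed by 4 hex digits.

33859 in 16-bit hexadecimal is 0x8443.
Stored little-endian, the bytes at ascending addresses are 43 84.
Read back as big-endian, the last byte is least significant, giving 0x4384.

0x4384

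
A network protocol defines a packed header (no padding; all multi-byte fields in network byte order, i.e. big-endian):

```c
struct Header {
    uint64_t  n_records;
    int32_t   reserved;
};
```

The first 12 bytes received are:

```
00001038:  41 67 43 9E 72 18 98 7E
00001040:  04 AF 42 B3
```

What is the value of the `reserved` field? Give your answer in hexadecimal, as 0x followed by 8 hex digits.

0x04AF42B3

`reserved` follows `n_records` (8 bytes), so it starts at byte offset 8 and occupies 4 bytes.
Bytes at offsets 8..11: 04 AF 42 B3.
In big-endian order the high byte comes first in memory.
The bytes are already most-significant first: 0x04AF42B3.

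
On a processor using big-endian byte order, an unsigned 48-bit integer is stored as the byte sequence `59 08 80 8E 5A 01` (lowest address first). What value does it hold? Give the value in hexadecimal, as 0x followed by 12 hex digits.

Big-endian: lowest address holds the most-significant byte.
The bytes are already most-significant first: 0x5908808E5A01.

0x5908808E5A01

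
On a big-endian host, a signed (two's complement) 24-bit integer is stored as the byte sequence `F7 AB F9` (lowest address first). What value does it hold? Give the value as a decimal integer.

Big-endian stores the most-significant byte at the lowest address.
The bytes are already most-significant first: 0xF7ABF9.
Top bit is set, so as a signed 24-bit value this is 0xF7ABF9 − 2^24 = -545799.

-545799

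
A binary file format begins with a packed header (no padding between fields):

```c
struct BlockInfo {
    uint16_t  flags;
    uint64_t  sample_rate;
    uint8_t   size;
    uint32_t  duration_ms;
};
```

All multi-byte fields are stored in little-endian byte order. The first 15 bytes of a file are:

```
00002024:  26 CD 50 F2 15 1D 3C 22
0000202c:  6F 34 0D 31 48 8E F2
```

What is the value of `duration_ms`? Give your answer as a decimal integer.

4069410865

`duration_ms` follows `flags` (2 B), `sample_rate` (8 B), `size` (1 B), so it starts at offset 2 + 8 + 1 = 11 and occupies 4 bytes.
Bytes at offsets 11..14: 31 48 8E F2.
In little-endian order the low byte comes first in memory.
Reassemble most-significant byte first: F2 8E 48 31 → 0xF28E4831.
0xF28E4831 = 4069410865.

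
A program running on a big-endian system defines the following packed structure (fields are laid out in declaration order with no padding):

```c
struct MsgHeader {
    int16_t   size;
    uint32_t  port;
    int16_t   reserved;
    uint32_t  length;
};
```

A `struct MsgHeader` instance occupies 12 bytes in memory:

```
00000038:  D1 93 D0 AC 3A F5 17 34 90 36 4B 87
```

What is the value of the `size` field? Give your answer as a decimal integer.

-11885

`size` is the first field, at byte offset 0, occupying 2 bytes.
Bytes at offsets 0..1: D1 93.
Big-endian stores the most-significant byte at the lowest address.
The bytes are already most-significant first: 0xD193.
Top bit is set, so as a signed 16-bit value this is 0xD193 − 2^16 = -11885.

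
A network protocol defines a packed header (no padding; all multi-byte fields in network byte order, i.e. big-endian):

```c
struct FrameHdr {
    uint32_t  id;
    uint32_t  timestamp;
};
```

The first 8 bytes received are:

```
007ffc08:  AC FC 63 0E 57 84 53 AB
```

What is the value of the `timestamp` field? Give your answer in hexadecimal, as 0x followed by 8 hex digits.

0x578453AB

`timestamp` follows `id` (4 bytes), so it starts at byte offset 4 and occupies 4 bytes.
Bytes at offsets 4..7: 57 84 53 AB.
Big-endian: lowest address holds the most-significant byte.
The bytes are already most-significant first: 0x578453AB.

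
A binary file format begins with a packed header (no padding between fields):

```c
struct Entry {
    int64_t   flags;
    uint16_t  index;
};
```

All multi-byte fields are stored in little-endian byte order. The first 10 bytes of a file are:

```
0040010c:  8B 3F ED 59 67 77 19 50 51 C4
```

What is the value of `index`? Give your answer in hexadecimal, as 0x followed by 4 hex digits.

`index` follows `flags` (8 bytes), so it starts at byte offset 8 and occupies 2 bytes.
Bytes at offsets 8..9: 51 C4.
Little-endian stores the least-significant byte at the lowest address.
Reassemble most-significant byte first: C4 51 → 0xC451.

0xC451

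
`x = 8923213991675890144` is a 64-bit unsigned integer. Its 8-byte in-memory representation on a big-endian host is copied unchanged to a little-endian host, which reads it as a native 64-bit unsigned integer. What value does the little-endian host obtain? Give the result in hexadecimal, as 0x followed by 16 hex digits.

0xE009A324D99FD57B

8923213991675890144 in 64-bit hexadecimal is 0x7BD59FD924A309E0.
Stored big-endian, the bytes at ascending addresses are 7B D5 9F D9 24 A3 09 E0.
Read back as little-endian, the first byte is least significant, giving 0xE009A324D99FD57B.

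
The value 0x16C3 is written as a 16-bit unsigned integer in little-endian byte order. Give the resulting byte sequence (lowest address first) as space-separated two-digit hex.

Split into bytes (most-significant first): 16 C3.
In little-endian order the low byte comes first in memory.
So at ascending addresses the bytes are C3 16.

C3 16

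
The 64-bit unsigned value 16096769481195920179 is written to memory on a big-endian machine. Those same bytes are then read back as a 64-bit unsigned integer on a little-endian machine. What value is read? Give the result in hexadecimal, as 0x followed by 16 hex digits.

0x331B080E8F3663DF

16096769481195920179 in 64-bit hexadecimal is 0xDF63368F0E081B33.
Stored big-endian, the bytes at ascending addresses are DF 63 36 8F 0E 08 1B 33.
Read back as little-endian, the first byte is least significant, giving 0x331B080E8F3663DF.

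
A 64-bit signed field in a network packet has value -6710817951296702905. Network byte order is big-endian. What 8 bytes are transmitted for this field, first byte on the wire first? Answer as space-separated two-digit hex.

A2 DE 62 A0 F4 A5 36 47

Two's complement of -6710817951296702905 in 64 bits: 6710817951296702905 = 0x5D219D5F0B5AC9B9; invert → 0xA2DE62A0F4A53646; add 1 → 0xA2DE62A0F4A53647.
Split into bytes (most-significant first): A2 DE 62 A0 F4 A5 36 47.
In big-endian order the high byte comes first in memory.
So the memory order matches the most-significant-first order: A2 DE 62 A0 F4 A5 36 47.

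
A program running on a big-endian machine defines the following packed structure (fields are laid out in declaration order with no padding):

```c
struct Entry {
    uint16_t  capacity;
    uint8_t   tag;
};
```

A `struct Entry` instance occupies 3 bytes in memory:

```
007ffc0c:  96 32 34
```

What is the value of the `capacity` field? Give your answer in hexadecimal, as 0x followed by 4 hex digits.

0x9632

`capacity` is the first field, at byte offset 0, occupying 2 bytes.
Bytes at offsets 0..1: 96 32.
Big-endian: lowest address holds the most-significant byte.
The bytes are already most-significant first: 0x9632.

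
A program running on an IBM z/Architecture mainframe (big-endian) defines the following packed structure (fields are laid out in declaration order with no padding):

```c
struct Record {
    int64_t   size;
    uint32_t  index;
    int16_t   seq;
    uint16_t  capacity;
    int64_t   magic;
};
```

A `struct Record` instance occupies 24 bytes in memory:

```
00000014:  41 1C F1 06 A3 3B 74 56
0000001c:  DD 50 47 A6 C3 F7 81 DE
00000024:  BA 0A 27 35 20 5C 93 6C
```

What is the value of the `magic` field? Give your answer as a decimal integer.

`magic` follows `size` (8 B), `index` (4 B), `seq` (2 B), `capacity` (2 B), so it starts at offset 8 + 4 + 2 + 2 = 16 and occupies 8 bytes.
Bytes at offsets 16..23: BA 0A 27 35 20 5C 93 6C.
In big-endian order the high byte comes first in memory.
The bytes are already most-significant first: 0xBA0A2735205C936C.
Top bit is set, so as a signed 64-bit value this is 0xBA0A2735205C936C − 2^64 = -5041173723758161044.

-5041173723758161044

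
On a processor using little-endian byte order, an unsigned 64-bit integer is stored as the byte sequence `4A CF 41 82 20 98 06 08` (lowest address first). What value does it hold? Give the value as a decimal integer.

578316867555413834

Little-endian: lowest address holds the least-significant byte.
Reassemble most-significant byte first: 08 06 98 20 82 41 CF 4A → 0x080698208241CF4A.
0x080698208241CF4A = 578316867555413834.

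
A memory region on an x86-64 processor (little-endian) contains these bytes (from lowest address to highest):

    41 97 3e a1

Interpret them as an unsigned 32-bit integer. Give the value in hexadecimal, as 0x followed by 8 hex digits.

Little-endian stores the least-significant byte at the lowest address.
Reassemble most-significant byte first: A1 3E 97 41 → 0xA13E9741.

0xA13E9741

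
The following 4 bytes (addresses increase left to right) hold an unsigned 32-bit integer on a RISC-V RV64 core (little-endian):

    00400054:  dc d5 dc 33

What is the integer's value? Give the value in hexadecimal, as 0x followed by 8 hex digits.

0x33DCD5DC

Little-endian: lowest address holds the least-significant byte.
Reassemble most-significant byte first: 33 DC D5 DC → 0x33DCD5DC.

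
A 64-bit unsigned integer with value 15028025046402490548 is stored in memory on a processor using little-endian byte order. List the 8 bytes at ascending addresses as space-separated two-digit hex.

15028025046402490548 in hexadecimal, padded to 64 bits, is 0xD08E4528667E60B4.
Split into bytes (most-significant first): D0 8E 45 28 66 7E 60 B4.
Little-endian stores the least-significant byte at the lowest address.
So at ascending addresses the bytes are B4 60 7E 66 28 45 8E D0.

B4 60 7E 66 28 45 8E D0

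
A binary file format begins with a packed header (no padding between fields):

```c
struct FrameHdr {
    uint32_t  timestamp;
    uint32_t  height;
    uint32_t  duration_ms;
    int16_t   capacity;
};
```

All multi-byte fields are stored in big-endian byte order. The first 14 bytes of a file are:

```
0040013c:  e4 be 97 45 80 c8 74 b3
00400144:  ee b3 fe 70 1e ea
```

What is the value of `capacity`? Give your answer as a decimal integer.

`capacity` follows `timestamp` (4 B), `height` (4 B), `duration_ms` (4 B), so it starts at offset 4 + 4 + 4 = 12 and occupies 2 bytes.
Bytes at offsets 12..13: 1E EA.
Big-endian stores the most-significant byte at the lowest address.
The bytes are already most-significant first: 0x1EEA.
0x1EEA = 7914.

7914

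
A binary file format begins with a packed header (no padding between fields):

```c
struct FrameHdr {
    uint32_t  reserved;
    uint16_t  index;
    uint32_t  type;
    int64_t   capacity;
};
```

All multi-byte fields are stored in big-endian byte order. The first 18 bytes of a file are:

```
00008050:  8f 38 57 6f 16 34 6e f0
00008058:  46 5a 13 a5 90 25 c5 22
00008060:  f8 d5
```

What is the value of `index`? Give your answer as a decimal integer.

`index` follows `reserved` (4 bytes), so it starts at byte offset 4 and occupies 2 bytes.
Bytes at offsets 4..5: 16 34.
Big-endian: lowest address holds the most-significant byte.
The bytes are already most-significant first: 0x1634.
0x1634 = 5684.

5684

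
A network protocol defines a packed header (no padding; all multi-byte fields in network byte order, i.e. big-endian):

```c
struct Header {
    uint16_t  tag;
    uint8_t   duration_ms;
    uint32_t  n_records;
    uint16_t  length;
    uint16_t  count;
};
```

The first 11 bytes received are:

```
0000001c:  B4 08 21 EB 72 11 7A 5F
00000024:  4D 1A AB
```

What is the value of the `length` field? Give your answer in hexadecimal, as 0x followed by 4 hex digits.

`length` follows `tag` (2 B), `duration_ms` (1 B), `n_records` (4 B), so it starts at offset 2 + 1 + 4 = 7 and occupies 2 bytes.
Bytes at offsets 7..8: 5F 4D.
Big-endian: lowest address holds the most-significant byte.
The bytes are already most-significant first: 0x5F4D.

0x5F4D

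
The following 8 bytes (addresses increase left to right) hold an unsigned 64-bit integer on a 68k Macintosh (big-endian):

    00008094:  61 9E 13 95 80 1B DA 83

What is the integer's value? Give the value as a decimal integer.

Big-endian: lowest address holds the most-significant byte.
The bytes are already most-significant first: 0x619E1395801BDA83.
0x619E1395801BDA83 = 7034081200819657347.

7034081200819657347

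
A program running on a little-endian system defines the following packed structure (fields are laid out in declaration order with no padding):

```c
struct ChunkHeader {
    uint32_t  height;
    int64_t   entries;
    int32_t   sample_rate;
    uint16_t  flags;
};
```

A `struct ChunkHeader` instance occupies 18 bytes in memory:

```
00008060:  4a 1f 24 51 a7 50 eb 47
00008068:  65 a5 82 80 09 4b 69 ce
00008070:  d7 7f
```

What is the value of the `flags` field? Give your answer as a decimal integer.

32727

`flags` follows `height` (4 B), `entries` (8 B), `sample_rate` (4 B), so it starts at offset 4 + 8 + 4 = 16 and occupies 2 bytes.
Bytes at offsets 16..17: D7 7F.
Little-endian stores the least-significant byte at the lowest address.
Reassemble most-significant byte first: 7F D7 → 0x7FD7.
0x7FD7 = 32727.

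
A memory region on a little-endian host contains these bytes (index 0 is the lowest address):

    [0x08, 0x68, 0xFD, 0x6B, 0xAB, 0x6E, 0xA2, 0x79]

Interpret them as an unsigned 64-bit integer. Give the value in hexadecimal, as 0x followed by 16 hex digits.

0x79A26EAB6BFD6808

Little-endian: lowest address holds the least-significant byte.
Reassemble most-significant byte first: 79 A2 6E AB 6B FD 68 08 → 0x79A26EAB6BFD6808.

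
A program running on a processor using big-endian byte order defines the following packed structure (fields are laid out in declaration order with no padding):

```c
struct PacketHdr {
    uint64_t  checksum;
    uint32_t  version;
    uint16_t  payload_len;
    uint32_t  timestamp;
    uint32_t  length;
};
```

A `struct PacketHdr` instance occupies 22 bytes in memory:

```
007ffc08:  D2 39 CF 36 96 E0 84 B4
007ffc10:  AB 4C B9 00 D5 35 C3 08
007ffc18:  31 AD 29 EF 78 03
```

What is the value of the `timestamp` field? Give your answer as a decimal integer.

`timestamp` follows `checksum` (8 B), `version` (4 B), `payload_len` (2 B), so it starts at offset 8 + 4 + 2 = 14 and occupies 4 bytes.
Bytes at offsets 14..17: C3 08 31 AD.
Big-endian stores the most-significant byte at the lowest address.
The bytes are already most-significant first: 0xC30831AD.
0xC30831AD = 3272094125.

3272094125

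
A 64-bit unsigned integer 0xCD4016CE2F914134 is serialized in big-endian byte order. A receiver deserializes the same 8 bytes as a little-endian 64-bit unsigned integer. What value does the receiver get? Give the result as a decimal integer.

Stored big-endian, the bytes at ascending addresses are CD 40 16 CE 2F 91 41 34.
Read back as little-endian, the first byte is least significant, giving 0x3441912FCE1640CD.
0x3441912FCE1640CD = 3765450397965500621.

3765450397965500621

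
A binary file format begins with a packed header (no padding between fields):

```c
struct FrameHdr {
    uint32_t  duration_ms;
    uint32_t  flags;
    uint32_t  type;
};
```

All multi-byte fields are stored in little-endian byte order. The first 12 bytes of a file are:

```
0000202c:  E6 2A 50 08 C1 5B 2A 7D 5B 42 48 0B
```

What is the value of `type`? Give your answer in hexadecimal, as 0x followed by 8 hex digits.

`type` follows `duration_ms` (4 B), `flags` (4 B), so it starts at offset 4 + 4 = 8 and occupies 4 bytes.
Bytes at offsets 8..11: 5B 42 48 0B.
Little-endian stores the least-significant byte at the lowest address.
Reassemble most-significant byte first: 0B 48 42 5B → 0x0B48425B.

0x0B48425B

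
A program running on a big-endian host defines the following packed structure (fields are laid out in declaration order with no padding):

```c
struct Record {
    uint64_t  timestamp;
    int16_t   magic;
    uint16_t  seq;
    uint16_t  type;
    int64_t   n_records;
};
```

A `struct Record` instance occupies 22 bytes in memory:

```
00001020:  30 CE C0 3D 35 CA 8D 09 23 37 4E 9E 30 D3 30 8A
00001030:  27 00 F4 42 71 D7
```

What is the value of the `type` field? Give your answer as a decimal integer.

12499

`type` follows `timestamp` (8 B), `magic` (2 B), `seq` (2 B), so it starts at offset 8 + 2 + 2 = 12 and occupies 2 bytes.
Bytes at offsets 12..13: 30 D3.
In big-endian order the high byte comes first in memory.
The bytes are already most-significant first: 0x30D3.
0x30D3 = 12499.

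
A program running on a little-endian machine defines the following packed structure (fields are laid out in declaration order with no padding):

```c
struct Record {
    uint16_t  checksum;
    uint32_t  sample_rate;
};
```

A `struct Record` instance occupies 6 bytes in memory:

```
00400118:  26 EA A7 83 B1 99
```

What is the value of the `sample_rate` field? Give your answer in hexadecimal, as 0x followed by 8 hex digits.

`sample_rate` follows `checksum` (2 bytes), so it starts at byte offset 2 and occupies 4 bytes.
Bytes at offsets 2..5: A7 83 B1 99.
Little-endian: lowest address holds the least-significant byte.
Reassemble most-significant byte first: 99 B1 83 A7 → 0x99B183A7.

0x99B183A7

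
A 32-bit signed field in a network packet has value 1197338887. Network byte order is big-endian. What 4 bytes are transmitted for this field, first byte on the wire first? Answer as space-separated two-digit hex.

47 5D F1 07

1197338887 in hexadecimal, padded to 32 bits, is 0x475DF107.
Split into bytes (most-significant first): 47 5D F1 07.
Big-endian: lowest address holds the most-significant byte.
So the memory order matches the most-significant-first order: 47 5D F1 07.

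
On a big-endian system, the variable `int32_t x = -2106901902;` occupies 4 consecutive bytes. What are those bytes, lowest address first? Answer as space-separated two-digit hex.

Two's complement of -2106901902 in 32 bits: 2106901902 = 0x7D94C58E; invert → 0x826B3A71; add 1 → 0x826B3A72.
Split into bytes (most-significant first): 82 6B 3A 72.
In big-endian order the high byte comes first in memory.
So the memory order matches the most-significant-first order: 82 6B 3A 72.

82 6B 3A 72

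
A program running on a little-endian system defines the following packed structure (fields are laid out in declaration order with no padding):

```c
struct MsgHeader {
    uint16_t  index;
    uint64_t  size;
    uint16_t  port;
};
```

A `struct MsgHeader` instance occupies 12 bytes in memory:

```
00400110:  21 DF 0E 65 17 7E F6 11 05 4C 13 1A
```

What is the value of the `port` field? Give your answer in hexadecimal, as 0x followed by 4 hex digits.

0x1A13

`port` follows `index` (2 B), `size` (8 B), so it starts at offset 2 + 8 = 10 and occupies 2 bytes.
Bytes at offsets 10..11: 13 1A.
In little-endian order the low byte comes first in memory.
Reassemble most-significant byte first: 1A 13 → 0x1A13.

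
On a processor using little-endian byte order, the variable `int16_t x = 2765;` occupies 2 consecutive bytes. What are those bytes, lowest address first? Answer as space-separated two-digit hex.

2765 in hexadecimal, padded to 16 bits, is 0x0ACD.
Split into bytes (most-significant first): 0A CD.
Little-endian: lowest address holds the least-significant byte.
So at ascending addresses the bytes are CD 0A.

CD 0A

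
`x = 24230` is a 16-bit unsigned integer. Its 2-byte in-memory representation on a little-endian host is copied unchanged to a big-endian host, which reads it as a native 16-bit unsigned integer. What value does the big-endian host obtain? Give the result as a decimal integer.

24230 in 16-bit hexadecimal is 0x5EA6.
Stored little-endian, the bytes at ascending addresses are A6 5E.
Read back as big-endian, the last byte is least significant, giving 0xA65E.
0xA65E = 42590.

42590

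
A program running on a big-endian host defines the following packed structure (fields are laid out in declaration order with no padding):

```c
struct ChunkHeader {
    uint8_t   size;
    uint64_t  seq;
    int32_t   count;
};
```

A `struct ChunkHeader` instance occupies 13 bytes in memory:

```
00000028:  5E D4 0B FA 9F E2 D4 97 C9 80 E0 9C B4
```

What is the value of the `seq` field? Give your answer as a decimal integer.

15279581725396867017

`seq` follows `size` (1 byte), so it starts at byte offset 1 and occupies 8 bytes.
Bytes at offsets 1..8: D4 0B FA 9F E2 D4 97 C9.
Big-endian stores the most-significant byte at the lowest address.
The bytes are already most-significant first: 0xD40BFA9FE2D497C9.
0xD40BFA9FE2D497C9 = 15279581725396867017.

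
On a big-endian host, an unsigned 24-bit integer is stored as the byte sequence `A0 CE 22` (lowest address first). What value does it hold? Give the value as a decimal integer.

10538530

Big-endian: lowest address holds the most-significant byte.
The bytes are already most-significant first: 0xA0CE22.
0xA0CE22 = 10538530.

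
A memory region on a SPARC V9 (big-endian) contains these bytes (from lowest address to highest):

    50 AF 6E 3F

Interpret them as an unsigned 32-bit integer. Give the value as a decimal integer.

Big-endian: lowest address holds the most-significant byte.
The bytes are already most-significant first: 0x50AF6E3F.
0x50AF6E3F = 1353674303.

1353674303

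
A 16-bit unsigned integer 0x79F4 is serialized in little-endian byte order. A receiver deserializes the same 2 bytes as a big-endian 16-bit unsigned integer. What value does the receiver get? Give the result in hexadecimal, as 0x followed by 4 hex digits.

0xF479

Stored little-endian, the bytes at ascending addresses are F4 79.
Read back as big-endian, the last byte is least significant, giving 0xF479.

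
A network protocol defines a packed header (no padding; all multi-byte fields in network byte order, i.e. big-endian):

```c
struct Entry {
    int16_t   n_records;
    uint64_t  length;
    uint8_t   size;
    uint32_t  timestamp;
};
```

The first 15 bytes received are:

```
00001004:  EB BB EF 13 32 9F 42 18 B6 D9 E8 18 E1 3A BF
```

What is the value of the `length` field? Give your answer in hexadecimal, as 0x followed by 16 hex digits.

0xEF13329F4218B6D9

`length` follows `n_records` (2 bytes), so it starts at byte offset 2 and occupies 8 bytes.
Bytes at offsets 2..9: EF 13 32 9F 42 18 B6 D9.
Big-endian: lowest address holds the most-significant byte.
The bytes are already most-significant first: 0xEF13329F4218B6D9.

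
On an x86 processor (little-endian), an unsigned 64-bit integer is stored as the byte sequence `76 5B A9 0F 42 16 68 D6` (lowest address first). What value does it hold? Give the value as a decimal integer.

15449622994680896374

Little-endian stores the least-significant byte at the lowest address.
Reassemble most-significant byte first: D6 68 16 42 0F A9 5B 76 → 0xD66816420FA95B76.
0xD66816420FA95B76 = 15449622994680896374.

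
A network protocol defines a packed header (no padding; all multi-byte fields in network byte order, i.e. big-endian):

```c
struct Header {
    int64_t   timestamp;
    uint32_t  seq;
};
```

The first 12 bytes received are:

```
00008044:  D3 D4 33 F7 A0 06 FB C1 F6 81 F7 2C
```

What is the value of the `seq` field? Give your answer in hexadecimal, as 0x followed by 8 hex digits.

0xF681F72C

`seq` follows `timestamp` (8 bytes), so it starts at byte offset 8 and occupies 4 bytes.
Bytes at offsets 8..11: F6 81 F7 2C.
Big-endian: lowest address holds the most-significant byte.
The bytes are already most-significant first: 0xF681F72C.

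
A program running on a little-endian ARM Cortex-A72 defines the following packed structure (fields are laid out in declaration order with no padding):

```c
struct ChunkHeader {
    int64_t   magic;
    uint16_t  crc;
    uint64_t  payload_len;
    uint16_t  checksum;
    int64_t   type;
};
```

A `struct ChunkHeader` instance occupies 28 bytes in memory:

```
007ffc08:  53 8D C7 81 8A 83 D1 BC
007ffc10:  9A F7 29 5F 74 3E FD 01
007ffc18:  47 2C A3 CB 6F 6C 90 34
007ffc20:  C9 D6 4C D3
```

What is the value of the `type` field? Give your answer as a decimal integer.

`type` follows `magic` (8 B), `crc` (2 B), `payload_len` (8 B), `checksum` (2 B), so it starts at offset 8 + 2 + 8 + 2 = 20 and occupies 8 bytes.
Bytes at offsets 20..27: 6F 6C 90 34 C9 D6 4C D3.
Little-endian stores the least-significant byte at the lowest address.
Reassemble most-significant byte first: D3 4C D6 C9 34 90 6C 6F → 0xD34CD6C934906C6F.
Top bit is set, so as a signed 64-bit value this is 0xD34CD6C934906C6F − 2^64 = -3220963473818096529.

-3220963473818096529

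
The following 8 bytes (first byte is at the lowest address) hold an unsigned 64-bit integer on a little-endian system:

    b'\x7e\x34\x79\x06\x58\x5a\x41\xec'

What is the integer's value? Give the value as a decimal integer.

17023987400549414014

Little-endian: lowest address holds the least-significant byte.
Reassemble most-significant byte first: EC 41 5A 58 06 79 34 7E → 0xEC415A580679347E.
0xEC415A580679347E = 17023987400549414014.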